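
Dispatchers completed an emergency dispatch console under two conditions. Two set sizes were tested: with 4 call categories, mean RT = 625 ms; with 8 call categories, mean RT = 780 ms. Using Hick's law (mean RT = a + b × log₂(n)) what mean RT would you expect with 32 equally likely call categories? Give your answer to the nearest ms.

1090 ms

Fit slope and intercept:
  b = (780 − 625) / (log₂ 8 − log₂ 4) = 155 / (3 − 2) = 155 ms/bit
  a = 625 − 155 × 2 = 315 ms
Then RT(32) = 315 + 155 × log₂ 32 = 315 + 155 × 5 ≈ 1090.000 ms.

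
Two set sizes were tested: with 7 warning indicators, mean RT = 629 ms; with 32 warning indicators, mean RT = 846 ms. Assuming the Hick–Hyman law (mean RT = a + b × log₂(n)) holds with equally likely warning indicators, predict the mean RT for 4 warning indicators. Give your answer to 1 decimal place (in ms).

549.1 ms

RT is linear in log₂ n, so two points fix the line:
  b = (846 − 629) / (log₂ 32 − log₂ 7) = 217 / (5 − 2.8074) = 98.967 ms/bit
  a = 629 − 98.967 × 2.8074 = 351.164 ms
Then RT(4) = 351.164 + 98.967 × log₂ 4 = 351.164 + 98.967 × 2 ≈ 549.098 ms.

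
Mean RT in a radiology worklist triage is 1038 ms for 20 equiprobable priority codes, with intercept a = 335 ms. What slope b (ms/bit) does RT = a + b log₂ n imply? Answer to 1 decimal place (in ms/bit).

162.7 ms/bit

b = (1038 − 335) / log₂(20) = 703 / 4.3219 = 162.659 ms/bit.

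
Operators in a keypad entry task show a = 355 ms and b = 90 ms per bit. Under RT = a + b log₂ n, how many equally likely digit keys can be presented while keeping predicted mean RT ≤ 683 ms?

12

Set 355 + 90·log₂ n ≤ 683 → log₂ n ≤ (683 − 355)/90 = 3.6444.
So n ≤ 2^3.6444 = 12.505; the largest integer n is 12.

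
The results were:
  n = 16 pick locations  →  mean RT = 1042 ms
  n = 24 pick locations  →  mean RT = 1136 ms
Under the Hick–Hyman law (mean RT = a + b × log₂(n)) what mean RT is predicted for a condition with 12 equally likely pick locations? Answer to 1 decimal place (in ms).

975.3 ms

RT is linear in log₂ n, so two points fix the line:
  b = (1136 − 1042) / (log₂ 24 − log₂ 16) = 94 / (4.5850 − 4) = 160.694 ms/bit
  a = 1042 − 160.694 × 4 = 399.224 ms
Then RT(12) = 399.224 + 160.694 × log₂ 12 = 399.224 + 160.694 × 3.5850 ≈ 975.306 ms.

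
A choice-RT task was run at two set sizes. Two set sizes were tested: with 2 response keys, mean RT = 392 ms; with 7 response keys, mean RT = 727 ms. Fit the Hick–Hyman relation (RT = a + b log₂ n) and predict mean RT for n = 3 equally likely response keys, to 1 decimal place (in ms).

Fit slope and intercept:
  b = (727 − 392) / (log₂ 7 − log₂ 2) = 335 / (2.8074 − 1) = 185.354 ms/bit
  a = 392 − 185.354 × 1 = 206.646 ms
Then RT(3) = 206.646 + 185.354 × log₂ 3 = 206.646 + 185.354 × 1.5850 ≈ 500.425 ms.

500.4 ms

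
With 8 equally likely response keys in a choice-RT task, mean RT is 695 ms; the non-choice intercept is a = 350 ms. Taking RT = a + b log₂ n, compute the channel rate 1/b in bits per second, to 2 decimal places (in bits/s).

8.70 bits/s

Choice component = 695 − 350 = 345 ms over log₂(8) = 3 bits.
b = 345 / 3 = 115.000 ms/bit, so 1/b = 8.696 bits/s.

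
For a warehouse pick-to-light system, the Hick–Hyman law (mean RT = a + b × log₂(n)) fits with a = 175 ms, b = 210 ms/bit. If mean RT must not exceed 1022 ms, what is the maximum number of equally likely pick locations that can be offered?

Set 175 + 210·log₂ n ≤ 1022 → log₂ n ≤ (1022 − 175)/210 = 4.0333.
So n ≤ 2^4.0333 = 16.374; the largest integer n is 16.

16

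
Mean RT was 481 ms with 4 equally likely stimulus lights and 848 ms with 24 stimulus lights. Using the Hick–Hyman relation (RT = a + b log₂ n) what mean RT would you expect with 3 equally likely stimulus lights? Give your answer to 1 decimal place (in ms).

With log₂ n on the abscissa the relation is linear; from the two conditions:
  b = (848 − 481) / (log₂ 24 − log₂ 4) = 367 / (4.5850 − 2) = 141.975 ms/bit
  a = 481 − 141.975 × 2 = 197.050 ms
Then RT(3) = 197.050 + 141.975 × log₂ 3 = 197.050 + 141.975 × 1.5850 ≈ 422.075 ms.

422.1 ms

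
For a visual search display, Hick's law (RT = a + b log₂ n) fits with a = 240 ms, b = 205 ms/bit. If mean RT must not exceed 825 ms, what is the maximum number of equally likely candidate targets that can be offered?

7

Information budget: (825 − 240)/205 = 2.8537 bits, so n ≤ 2^2.8537 = 7.228 → at most 7.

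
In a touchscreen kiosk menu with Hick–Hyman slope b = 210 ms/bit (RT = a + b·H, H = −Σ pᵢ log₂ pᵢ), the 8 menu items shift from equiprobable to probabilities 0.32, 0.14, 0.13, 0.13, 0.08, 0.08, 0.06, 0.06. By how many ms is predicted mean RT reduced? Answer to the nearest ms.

Equiprobable entropy H₀ = log₂ 8 = 3.0000 bits.
Skewed entropy H = −Σ pᵢ log₂ pᵢ = 2.7585 bits.
ΔRT = b·(H₀ − H) = 210 × 0.2415 = 50.71 ms.

51 ms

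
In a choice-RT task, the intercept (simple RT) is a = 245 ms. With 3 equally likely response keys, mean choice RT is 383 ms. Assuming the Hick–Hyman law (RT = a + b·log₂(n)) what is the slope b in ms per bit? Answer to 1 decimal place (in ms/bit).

b = (383 − 245) / log₂(3) = 138 / 1.5850 = 87.068 ms/bit.

87.1 ms/bit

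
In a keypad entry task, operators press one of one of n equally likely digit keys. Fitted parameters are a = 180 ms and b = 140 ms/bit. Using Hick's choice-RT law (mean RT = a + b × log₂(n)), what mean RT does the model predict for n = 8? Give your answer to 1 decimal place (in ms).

log₂(8) = 3 bits, so RT = 180 + 140 × 3 ≈ 600.000 ms.

600.0 ms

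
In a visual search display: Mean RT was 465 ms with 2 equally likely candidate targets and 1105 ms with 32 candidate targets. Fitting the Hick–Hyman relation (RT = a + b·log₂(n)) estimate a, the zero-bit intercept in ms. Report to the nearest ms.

305 ms

The slope on a log₂ axis is (1105 − 465) / (5 − 1) = 160 ms/bit.
a = RT₁ − b·log₂ n₁ = 465 − 160 × 1 = 305.000 ms.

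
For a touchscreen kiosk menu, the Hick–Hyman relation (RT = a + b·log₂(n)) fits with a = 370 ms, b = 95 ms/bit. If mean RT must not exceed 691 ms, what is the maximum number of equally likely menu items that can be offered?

10

95·log₂ n ≤ 691 − 370 = 321, giving log₂ n ≤ 3.3789 and n ≤ 10.403. The largest whole number is 10.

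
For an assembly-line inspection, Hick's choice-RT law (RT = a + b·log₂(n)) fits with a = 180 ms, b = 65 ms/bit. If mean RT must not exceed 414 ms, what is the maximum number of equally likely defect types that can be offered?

12

65·log₂ n ≤ 414 − 180 = 234, giving log₂ n ≤ 3.6000 and n ≤ 12.126. The largest whole number is 12.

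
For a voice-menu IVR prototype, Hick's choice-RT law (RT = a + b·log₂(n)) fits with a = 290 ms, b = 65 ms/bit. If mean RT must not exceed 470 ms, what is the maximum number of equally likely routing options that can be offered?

Set 290 + 65·log₂ n ≤ 470 → log₂ n ≤ (470 − 290)/65 = 2.7692.
So n ≤ 2^2.7692 = 6.817; the largest integer n is 6.

6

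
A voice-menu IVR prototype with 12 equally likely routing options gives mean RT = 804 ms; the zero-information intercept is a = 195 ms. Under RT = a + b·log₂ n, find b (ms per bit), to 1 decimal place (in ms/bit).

169.9 ms/bit

log₂(12) = 3.5850 bits.
b = (RT − a)/log₂ n = (804 − 195) / 3.5850 = 169.876 ms/bit.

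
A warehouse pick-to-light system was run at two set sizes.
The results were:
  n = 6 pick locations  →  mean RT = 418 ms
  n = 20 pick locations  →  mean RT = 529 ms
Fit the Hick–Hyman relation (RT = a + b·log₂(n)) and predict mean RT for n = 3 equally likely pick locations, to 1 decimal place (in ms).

354.1 ms

RT is linear in log₂ n, so two points fix the line:
  b = (529 − 418) / (log₂ 20 − log₂ 6) = 111 / (4.3219 − 2.5850) = 63.905 ms/bit
  a = 418 − 63.905 × 2.5850 = 252.809 ms
Then RT(3) = 252.809 + 63.905 × log₂ 3 = 252.809 + 63.905 × 1.5850 ≈ 354.095 ms.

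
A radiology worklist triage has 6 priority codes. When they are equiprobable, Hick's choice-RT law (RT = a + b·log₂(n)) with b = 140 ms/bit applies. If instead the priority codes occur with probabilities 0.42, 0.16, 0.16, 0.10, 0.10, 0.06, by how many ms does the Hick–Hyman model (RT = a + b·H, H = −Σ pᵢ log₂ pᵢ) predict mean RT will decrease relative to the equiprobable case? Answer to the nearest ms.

The RT saving is b·ΔH. Equiprobable H₀ = log₂(6) = 2.5850 bits; with the given probabilities H = 2.2796 bits.
b·(H₀ − H) = 140 × (2.5850 − 2.2796) = 42.75 ms.

43 ms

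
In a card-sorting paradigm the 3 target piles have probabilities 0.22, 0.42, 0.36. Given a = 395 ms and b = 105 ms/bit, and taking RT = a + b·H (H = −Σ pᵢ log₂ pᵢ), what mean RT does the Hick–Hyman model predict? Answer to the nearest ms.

H = 0.22·log₂(1/0.22) + 0.42·log₂(1/0.42) + 0.36·log₂(1/0.36) = 1.5368 bits.
RT = 395 + 105 × 1.5368 = 556.37 ms.

556 ms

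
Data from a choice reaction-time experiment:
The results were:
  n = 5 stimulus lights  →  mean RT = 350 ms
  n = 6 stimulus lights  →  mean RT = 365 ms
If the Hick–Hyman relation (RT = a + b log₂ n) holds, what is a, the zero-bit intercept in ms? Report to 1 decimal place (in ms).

b = (RT₂ − RT₁)/(log₂ n₂ − log₂ n₁) = (365 − 350)/(2.5850 − 2.3219) = 57.027 ms/bit.
a = RT₁ − b·log₂ n₁ = 350 − 57.027 × 2.3219 = 217.588 ms.

217.6 ms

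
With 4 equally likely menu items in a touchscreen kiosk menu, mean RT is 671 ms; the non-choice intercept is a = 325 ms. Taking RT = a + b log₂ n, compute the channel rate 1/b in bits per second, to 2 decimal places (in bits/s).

b = (671 − 325)/log₂ 4 = 346/2 = 173.000 ms per bit = 0.17300 s/bit; the reciprocal is 5.780 bits/s.

5.78 bits/s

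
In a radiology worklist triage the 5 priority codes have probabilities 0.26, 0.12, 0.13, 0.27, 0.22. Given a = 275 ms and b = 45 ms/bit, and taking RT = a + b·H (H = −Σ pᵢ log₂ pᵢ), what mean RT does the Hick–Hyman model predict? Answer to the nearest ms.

376 ms

H = 0.26·log₂(1/0.26) + 0.12·log₂(1/0.12) + 0.13·log₂(1/0.13) + 0.27·log₂(1/0.27) + 0.22·log₂(1/0.22) = 2.2456 bits.
RT = 275 + 45 × 2.2456 = 376.05 ms.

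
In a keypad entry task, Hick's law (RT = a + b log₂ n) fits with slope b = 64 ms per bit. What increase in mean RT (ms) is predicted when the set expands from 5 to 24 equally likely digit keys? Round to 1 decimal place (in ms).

144.8 ms

ΔRT = (a + b log₂ n₂) − (a + b log₂ n₁) = b·(log₂ n₂ − log₂ n₁).
log₂(24) − log₂(5) = 4.5850 − 2.3219 = 2.2630.
ΔRT = 64 × 2.2630 = 144.834 ms.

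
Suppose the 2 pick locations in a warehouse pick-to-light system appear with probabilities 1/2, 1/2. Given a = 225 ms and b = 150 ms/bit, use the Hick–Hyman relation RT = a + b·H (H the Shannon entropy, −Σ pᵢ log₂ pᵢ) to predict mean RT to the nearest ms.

375 ms

H = −Σ pᵢ log₂ pᵢ = 0.5·1 + 0.5·1 = 1.000 bits.
RT = 225 + 150 × 1.000 = 375.00 ms.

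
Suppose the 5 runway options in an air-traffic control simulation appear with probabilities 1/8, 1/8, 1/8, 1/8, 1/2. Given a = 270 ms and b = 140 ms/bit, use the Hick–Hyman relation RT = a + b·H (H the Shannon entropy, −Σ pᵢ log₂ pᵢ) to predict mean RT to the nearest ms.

H = −Σ pᵢ log₂ pᵢ = 0.125·3 + 0.125·3 + 0.125·3 + 0.125·3 + 0.5·1 = 2.000 bits.
RT = 270 + 140 × 2.000 = 550.00 ms.

550 ms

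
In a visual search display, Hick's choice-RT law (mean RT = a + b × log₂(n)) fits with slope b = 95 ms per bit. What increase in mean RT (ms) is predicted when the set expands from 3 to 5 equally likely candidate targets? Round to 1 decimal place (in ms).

The intercept a cancels: ΔRT = b·(log₂ n₂ − log₂ n₁) = b·log₂(n₂/n₁).
log₂(5) − log₂(3) = 2.3219 − 1.5850 = 0.7370.
ΔRT = 95 × 0.7370 = 70.012 ms.

70.0 ms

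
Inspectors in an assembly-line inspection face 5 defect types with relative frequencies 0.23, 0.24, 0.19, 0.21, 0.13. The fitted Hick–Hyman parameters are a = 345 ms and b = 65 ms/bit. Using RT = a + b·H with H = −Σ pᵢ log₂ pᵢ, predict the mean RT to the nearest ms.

494 ms

H = 0.23·log₂(1/0.23) + 0.24·log₂(1/0.24) + 0.19·log₂(1/0.19) + 0.21·log₂(1/0.21) + 0.13·log₂(1/0.13) = 2.2925 bits.
RT = 345 + 65 × 2.2925 = 494.01 ms.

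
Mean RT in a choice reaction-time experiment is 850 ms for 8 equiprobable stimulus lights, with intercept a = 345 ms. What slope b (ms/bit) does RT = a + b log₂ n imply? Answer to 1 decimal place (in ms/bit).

8 alternatives carry log₂ 8 = 3 bits; the choice cost is 850 − 345 = 505 ms, so b = 505/3 = 168.333 ms/bit.

168.3 ms/bit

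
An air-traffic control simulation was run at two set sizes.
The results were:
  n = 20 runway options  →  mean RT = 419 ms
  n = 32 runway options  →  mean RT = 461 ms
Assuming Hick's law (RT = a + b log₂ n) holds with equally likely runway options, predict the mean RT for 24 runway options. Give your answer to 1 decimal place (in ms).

435.3 ms

Fit slope and intercept:
  b = (461 − 419) / (log₂ 32 − log₂ 20) = 42 / (5 − 4.3219) = 61.940 ms/bit
  a = 419 − 61.940 × 4.3219 = 151.298 ms
Then RT(24) = 151.298 + 61.940 × log₂ 24 = 151.298 + 61.940 × 4.5850 ≈ 435.292 ms.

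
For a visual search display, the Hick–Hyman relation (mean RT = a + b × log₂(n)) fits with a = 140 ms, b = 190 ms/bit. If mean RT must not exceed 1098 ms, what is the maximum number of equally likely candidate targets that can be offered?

Set 140 + 190·log₂ n ≤ 1098 → log₂ n ≤ (1098 − 140)/190 = 5.0421.
So n ≤ 2^5.0421 = 32.948; the largest integer n is 32.

32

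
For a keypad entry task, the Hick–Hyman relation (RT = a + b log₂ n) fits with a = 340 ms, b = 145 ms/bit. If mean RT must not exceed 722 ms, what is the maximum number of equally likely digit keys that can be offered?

6

145·log₂ n ≤ 722 − 340 = 382, giving log₂ n ≤ 2.6345 and n ≤ 6.210. The largest whole number is 6.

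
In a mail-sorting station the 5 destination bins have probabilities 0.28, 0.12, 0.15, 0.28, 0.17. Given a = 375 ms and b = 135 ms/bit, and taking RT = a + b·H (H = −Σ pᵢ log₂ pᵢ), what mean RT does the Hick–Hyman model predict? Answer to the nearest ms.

677 ms

Entropy contributions −pᵢ log₂ pᵢ: 0.5142, 0.3671, 0.4105, 0.5142, 0.4346; sum H = 2.2406 bits.
RT = a + bH = 375 + 135·2.2406 = 677.49 ms.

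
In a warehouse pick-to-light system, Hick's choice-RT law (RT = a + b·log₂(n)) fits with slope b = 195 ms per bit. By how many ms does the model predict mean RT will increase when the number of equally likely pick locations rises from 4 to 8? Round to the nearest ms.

The intercept a cancels: ΔRT = b·(log₂ n₂ − log₂ n₁) = b·log₂(n₂/n₁).
log₂(8) − log₂(4) = log₂(8/4) = log₂(2) = 1.
ΔRT = 195 × 1.0000 = 195.000 ms.

195 ms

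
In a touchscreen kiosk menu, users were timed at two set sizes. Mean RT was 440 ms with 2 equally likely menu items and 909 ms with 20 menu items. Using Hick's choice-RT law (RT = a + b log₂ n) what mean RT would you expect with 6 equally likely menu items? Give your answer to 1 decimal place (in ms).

663.8 ms

RT is linear in log₂ n, so two points fix the line:
  b = (909 − 440) / (log₂ 20 − log₂ 2) = 469 / (4.3219 − 1) = 141.183 ms/bit
  a = 440 − 141.183 × 1 = 298.817 ms
Then RT(6) = 298.817 + 141.183 × log₂ 6 = 298.817 + 141.183 × 2.5850 ≈ 663.770 ms.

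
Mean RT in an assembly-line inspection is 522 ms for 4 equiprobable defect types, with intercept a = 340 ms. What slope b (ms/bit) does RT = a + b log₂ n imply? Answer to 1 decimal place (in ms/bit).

91.0 ms/bit

log₂(4) = 2 bits.
b = (RT − a)/log₂ n = (522 − 340) / 2 = 91.000 ms/bit.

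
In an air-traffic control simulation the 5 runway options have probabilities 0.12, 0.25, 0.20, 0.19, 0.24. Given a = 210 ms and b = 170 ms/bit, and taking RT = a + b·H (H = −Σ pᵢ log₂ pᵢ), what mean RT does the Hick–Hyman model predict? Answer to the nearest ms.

598 ms

H = 0.12·log₂(1/0.12) + 0.25·log₂(1/0.25) + 0.20·log₂(1/0.20) + 0.19·log₂(1/0.19) + 0.24·log₂(1/0.24) = 2.2808 bits.
RT = 210 + 170 × 2.2808 = 597.74 ms.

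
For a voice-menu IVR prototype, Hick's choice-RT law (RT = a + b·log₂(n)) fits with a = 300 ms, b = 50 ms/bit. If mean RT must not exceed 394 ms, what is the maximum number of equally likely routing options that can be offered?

50·log₂ n ≤ 394 − 300 = 94, giving log₂ n ≤ 1.8800 and n ≤ 3.681. The largest whole number is 3.

3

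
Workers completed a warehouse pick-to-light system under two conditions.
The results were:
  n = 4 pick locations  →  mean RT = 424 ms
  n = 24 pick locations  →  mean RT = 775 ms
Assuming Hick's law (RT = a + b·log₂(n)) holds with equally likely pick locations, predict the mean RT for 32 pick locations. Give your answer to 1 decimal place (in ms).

RT is linear in log₂ n, so two points fix the line:
  b = (775 − 424) / (log₂ 24 − log₂ 4) = 351 / (4.5850 − 2) = 135.785 ms/bit
  a = 424 − 135.785 × 2 = 152.429 ms
Then RT(32) = 152.429 + 135.785 × log₂ 32 = 152.429 + 135.785 × 5 ≈ 831.356 ms.

831.4 ms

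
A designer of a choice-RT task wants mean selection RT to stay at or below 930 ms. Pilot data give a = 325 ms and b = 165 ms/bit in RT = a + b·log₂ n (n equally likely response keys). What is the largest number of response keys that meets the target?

12

Set 325 + 165·log₂ n ≤ 930 → log₂ n ≤ (930 − 325)/165 = 3.6667.
So n ≤ 2^3.6667 = 12.699; the largest integer n is 12.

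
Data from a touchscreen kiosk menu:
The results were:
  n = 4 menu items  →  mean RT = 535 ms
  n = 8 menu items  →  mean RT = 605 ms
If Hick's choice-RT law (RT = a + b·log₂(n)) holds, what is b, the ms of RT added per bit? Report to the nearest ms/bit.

70 ms/bit

Slope: b = (605 − 535) / (log₂ 8 − log₂ 4) = 70/1.0000 = 70 ms/bit.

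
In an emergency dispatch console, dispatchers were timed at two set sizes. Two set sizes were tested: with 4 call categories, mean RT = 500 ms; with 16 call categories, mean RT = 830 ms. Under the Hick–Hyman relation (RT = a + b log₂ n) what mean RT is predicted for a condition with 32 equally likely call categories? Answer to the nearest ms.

With log₂ n on the abscissa the relation is linear; from the two conditions:
  b = (830 − 500) / (log₂ 16 − log₂ 4) = 330 / (4 − 2) = 165 ms/bit
  a = 500 − 165 × 2 = 170 ms
Then RT(32) = 170 + 165 × log₂ 32 = 170 + 165 × 5 ≈ 995.000 ms.

995 ms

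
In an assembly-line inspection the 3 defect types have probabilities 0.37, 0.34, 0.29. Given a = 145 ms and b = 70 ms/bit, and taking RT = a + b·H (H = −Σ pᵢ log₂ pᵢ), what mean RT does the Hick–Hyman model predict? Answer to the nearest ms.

Entropy contributions −pᵢ log₂ pᵢ: 0.5307, 0.5292, 0.5179; sum H = 1.5778 bits.
RT = a + bH = 145 + 70·1.5778 = 255.45 ms.

255 ms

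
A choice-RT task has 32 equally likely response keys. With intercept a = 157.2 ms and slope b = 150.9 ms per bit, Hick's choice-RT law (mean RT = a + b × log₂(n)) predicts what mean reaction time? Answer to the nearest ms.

log₂(32) = 5 bits, so RT = 157.2 + 150.9 × 5 ≈ 911.700 ms.

912 ms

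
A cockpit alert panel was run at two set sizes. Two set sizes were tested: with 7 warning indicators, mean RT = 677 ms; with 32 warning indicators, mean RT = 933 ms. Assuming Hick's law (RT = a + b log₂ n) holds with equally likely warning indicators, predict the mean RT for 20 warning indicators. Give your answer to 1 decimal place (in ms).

853.8 ms

RT is linear in log₂ n, so two points fix the line:
  b = (933 − 677) / (log₂ 32 − log₂ 7) = 256 / (5 − 2.8074) = 116.754 ms/bit
  a = 677 − 116.754 × 2.8074 = 349.230 ms
Then RT(20) = 349.230 + 116.754 × log₂ 20 = 349.230 + 116.754 × 4.3219 ≈ 853.832 ms.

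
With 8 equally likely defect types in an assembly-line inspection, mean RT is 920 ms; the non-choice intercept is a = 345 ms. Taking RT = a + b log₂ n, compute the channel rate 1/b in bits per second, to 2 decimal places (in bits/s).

5.22 bits/s

b = (920 − 345)/log₂ 8 = 575/3 = 191.667 ms per bit = 0.19167 s/bit; the reciprocal is 5.217 bits/s.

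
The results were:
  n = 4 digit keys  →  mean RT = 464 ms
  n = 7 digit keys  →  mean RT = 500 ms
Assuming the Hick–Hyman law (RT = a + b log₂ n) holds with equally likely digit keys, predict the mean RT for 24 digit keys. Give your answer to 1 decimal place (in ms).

Fit slope and intercept:
  b = (500 − 464) / (log₂ 7 − log₂ 4) = 36 / (2.8074 − 2) = 44.590 ms/bit
  a = 464 − 44.590 × 2 = 374.820 ms
Then RT(24) = 374.820 + 44.590 × log₂ 24 = 374.820 + 44.590 × 4.5850 ≈ 579.264 ms.

579.3 ms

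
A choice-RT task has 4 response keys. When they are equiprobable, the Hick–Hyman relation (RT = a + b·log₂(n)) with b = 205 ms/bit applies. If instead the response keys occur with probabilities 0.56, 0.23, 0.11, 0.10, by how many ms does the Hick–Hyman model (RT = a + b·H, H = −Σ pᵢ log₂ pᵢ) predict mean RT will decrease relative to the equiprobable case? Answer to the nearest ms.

74 ms

Equiprobable entropy H₀ = log₂ 4 = 2.0000 bits.
Skewed entropy H = −Σ pᵢ log₂ pᵢ = 1.6386 bits.
ΔRT = b·(H₀ − H) = 205 × 0.3614 = 74.09 ms.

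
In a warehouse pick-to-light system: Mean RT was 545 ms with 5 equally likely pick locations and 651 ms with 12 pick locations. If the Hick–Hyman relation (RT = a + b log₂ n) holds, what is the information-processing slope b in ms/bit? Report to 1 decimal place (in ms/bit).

83.9 ms/bit

The slope on a log₂ axis is (651 − 545) / (3.5850 − 2.3219) = 83.925 ms/bit.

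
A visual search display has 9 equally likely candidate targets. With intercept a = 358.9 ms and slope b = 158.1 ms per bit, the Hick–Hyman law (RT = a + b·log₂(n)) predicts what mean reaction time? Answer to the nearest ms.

860 ms

log₂(9) = 3.1699 bits, so RT = 358.9 + 158.1 × 3.1699 ≈ 860.065 ms.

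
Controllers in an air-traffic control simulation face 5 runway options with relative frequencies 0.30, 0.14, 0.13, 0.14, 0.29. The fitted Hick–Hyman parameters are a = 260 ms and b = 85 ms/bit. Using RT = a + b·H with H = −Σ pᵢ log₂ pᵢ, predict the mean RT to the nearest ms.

Entropy contributions −pᵢ log₂ pᵢ: 0.5211, 0.3971, 0.3826, 0.3971, 0.5179; sum H = 2.2159 bits.
RT = a + bH = 260 + 85·2.2159 = 448.35 ms.

448 ms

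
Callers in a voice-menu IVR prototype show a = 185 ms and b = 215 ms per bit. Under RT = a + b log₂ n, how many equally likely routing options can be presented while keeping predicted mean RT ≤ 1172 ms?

215·log₂ n ≤ 1172 − 185 = 987, giving log₂ n ≤ 4.5907 and n ≤ 24.096. The largest whole number is 24.

24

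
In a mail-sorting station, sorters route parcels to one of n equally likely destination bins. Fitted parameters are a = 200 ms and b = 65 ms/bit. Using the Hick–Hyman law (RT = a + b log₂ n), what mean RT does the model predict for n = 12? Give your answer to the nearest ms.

433 ms

log₂(12) = 3.5850 bits, so RT = 200 + 65 × 3.5850 ≈ 433.023 ms.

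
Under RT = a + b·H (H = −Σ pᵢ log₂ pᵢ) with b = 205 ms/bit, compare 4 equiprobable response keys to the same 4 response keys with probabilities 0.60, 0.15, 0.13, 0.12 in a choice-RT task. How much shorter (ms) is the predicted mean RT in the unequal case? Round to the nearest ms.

82 ms

The RT saving is b·ΔH. Equiprobable H₀ = log₂(4) = 2.0000 bits; with the given probabilities H = 1.6024 bits.
b·(H₀ − H) = 205 × (2.0000 − 1.6024) = 81.50 ms.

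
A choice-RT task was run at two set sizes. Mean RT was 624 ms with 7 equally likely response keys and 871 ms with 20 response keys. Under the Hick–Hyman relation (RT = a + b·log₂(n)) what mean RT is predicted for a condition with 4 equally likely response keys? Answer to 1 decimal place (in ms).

With log₂ n on the abscissa the relation is linear; from the two conditions:
  b = (871 − 624) / (log₂ 20 − log₂ 7) = 247 / (4.3219 − 2.8074) = 163.082 ms/bit
  a = 624 − 163.082 × 2.8074 = 166.170 ms
Then RT(4) = 166.170 + 163.082 × log₂ 4 = 166.170 + 163.082 × 2 ≈ 492.335 ms.

492.3 ms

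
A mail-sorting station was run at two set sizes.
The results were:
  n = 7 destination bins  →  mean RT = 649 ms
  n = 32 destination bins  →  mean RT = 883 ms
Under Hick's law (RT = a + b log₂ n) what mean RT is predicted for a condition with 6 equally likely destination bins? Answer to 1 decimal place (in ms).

625.3 ms

RT is linear in log₂ n, so two points fix the line:
  b = (883 − 649) / (log₂ 32 − log₂ 7) = 234 / (5 − 2.8074) = 106.720 ms/bit
  a = 649 − 106.720 × 2.8074 = 349.398 ms
Then RT(6) = 349.398 + 106.720 × log₂ 6 = 349.398 + 106.720 × 2.5850 ≈ 625.266 ms.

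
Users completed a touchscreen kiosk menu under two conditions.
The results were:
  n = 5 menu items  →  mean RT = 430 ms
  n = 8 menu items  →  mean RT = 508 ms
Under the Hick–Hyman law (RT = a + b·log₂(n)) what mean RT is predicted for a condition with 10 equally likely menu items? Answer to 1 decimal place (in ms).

RT is linear in log₂ n, so two points fix the line:
  b = (508 − 430) / (log₂ 8 − log₂ 5) = 78 / (3 − 2.3219) = 115.032 ms/bit
  a = 430 − 115.032 × 2.3219 = 162.904 ms
Then RT(10) = 162.904 + 115.032 × log₂ 10 = 162.904 + 115.032 × 3.3219 ≈ 545.032 ms.

545.0 ms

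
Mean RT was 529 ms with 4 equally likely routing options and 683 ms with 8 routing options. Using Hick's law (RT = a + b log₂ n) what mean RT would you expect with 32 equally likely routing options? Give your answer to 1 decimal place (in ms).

Solve the two-equation system in a and b:
  b = (683 − 529) / (log₂ 8 − log₂ 4) = 154 / (3 − 2) = 154.000 ms/bit
  a = 529 − 154.000 × 2 = 221.000 ms
Then RT(32) = 221.000 + 154.000 × log₂ 32 = 221.000 + 154.000 × 5 ≈ 991.000 ms.

991.0 ms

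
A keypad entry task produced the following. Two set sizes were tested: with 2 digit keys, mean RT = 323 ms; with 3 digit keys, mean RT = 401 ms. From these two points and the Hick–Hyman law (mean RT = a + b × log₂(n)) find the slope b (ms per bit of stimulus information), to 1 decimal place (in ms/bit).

b = (RT₂ − RT₁)/(log₂ n₂ − log₂ n₁) = (401 − 323)/(1.5850 − 1) = 133.342 ms/bit.

133.3 ms/bit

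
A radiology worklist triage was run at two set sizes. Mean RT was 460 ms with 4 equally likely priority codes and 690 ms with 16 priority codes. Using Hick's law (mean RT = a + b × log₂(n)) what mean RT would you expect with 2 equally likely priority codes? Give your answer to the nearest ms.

345 ms

RT is linear in log₂ n, so two points fix the line:
  b = (690 − 460) / (log₂ 16 − log₂ 4) = 230 / (4 − 2) = 115 ms/bit
  a = 460 − 115 × 2 = 230 ms
Then RT(2) = 230 + 115 × log₂ 2 = 230 + 115 × 1 ≈ 345.000 ms.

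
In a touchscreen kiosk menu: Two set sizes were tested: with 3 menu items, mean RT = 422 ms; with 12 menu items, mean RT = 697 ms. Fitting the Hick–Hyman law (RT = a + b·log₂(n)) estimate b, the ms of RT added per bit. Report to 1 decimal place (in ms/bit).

137.5 ms/bit

The slope on a log₂ axis is (697 − 422) / (3.5850 − 1.5850) = 137.500 ms/bit.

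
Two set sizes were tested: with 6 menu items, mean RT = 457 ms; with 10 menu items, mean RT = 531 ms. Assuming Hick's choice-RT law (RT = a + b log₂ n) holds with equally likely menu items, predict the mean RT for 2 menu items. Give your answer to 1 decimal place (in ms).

RT is linear in log₂ n, so two points fix the line:
  b = (531 − 457) / (log₂ 10 − log₂ 6) = 74 / (3.3219 − 2.5850) = 100.412 ms/bit
  a = 457 − 100.412 × 2.5850 = 197.439 ms
Then RT(2) = 197.439 + 100.412 × log₂ 2 = 197.439 + 100.412 × 1 ≈ 297.851 ms.

297.9 ms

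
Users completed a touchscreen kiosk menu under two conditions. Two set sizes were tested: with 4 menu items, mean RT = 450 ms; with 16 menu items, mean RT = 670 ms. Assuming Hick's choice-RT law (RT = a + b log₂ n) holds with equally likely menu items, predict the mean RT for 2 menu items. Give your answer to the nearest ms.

340 ms

With log₂ n on the abscissa the relation is linear; from the two conditions:
  b = (670 − 450) / (log₂ 16 − log₂ 4) = 220 / (4 − 2) = 110 ms/bit
  a = 450 − 110 × 2 = 230 ms
Then RT(2) = 230 + 110 × log₂ 2 = 230 + 110 × 1 ≈ 340.000 ms.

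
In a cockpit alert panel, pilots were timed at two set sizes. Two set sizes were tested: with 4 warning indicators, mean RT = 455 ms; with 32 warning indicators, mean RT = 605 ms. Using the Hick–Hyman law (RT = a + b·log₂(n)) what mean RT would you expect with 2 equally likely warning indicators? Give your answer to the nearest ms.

405 ms

RT is linear in log₂ n, so two points fix the line:
  b = (605 − 455) / (log₂ 32 − log₂ 4) = 150 / (5 − 2) = 50 ms/bit
  a = 455 − 50 × 2 = 355 ms
Then RT(2) = 355 + 50 × log₂ 2 = 355 + 50 × 1 ≈ 405.000 ms.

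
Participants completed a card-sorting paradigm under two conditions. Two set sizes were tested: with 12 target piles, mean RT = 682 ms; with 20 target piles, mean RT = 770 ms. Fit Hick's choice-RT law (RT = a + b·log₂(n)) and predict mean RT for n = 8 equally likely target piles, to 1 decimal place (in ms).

612.2 ms

Fit slope and intercept:
  b = (770 − 682) / (log₂ 20 − log₂ 12) = 88 / (4.3219 − 3.5850) = 119.409 ms/bit
  a = 682 − 119.409 × 3.5850 = 253.925 ms
Then RT(8) = 253.925 + 119.409 × log₂ 8 = 253.925 + 119.409 × 3 ≈ 612.150 ms.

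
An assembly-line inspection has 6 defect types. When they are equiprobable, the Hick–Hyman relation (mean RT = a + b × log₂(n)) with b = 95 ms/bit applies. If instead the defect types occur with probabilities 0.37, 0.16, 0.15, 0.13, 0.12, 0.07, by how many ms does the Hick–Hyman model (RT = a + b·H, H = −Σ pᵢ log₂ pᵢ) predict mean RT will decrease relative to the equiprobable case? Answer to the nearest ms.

Equiprobable entropy H₀ = log₂ 6 = 2.5850 bits.
Skewed entropy H = −Σ pᵢ log₂ pᵢ = 2.3826 bits.
ΔRT = b·(H₀ − H) = 95 × 0.2024 = 19.23 ms.

19 ms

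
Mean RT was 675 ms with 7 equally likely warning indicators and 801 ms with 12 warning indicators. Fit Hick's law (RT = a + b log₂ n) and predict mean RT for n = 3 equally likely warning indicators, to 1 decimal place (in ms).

With log₂ n on the abscissa the relation is linear; from the two conditions:
  b = (801 − 675) / (log₂ 12 − log₂ 7) = 126 / (3.5850 − 2.8074) = 162.035 ms/bit
  a = 675 − 162.035 × 2.8074 = 220.109 ms
Then RT(3) = 220.109 + 162.035 × log₂ 3 = 220.109 + 162.035 × 1.5850 ≈ 476.929 ms.

476.9 ms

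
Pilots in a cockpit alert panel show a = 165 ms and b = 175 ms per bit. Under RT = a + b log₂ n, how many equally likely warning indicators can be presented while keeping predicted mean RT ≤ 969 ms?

Information budget: (969 − 165)/175 = 4.5943 bits, so n ≤ 2^4.5943 = 24.156 → at most 24.

24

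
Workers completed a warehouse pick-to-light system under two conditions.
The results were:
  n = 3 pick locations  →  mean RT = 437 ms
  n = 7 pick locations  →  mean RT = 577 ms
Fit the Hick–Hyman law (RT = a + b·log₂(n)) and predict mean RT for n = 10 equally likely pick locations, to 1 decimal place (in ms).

RT is linear in log₂ n, so two points fix the line:
  b = (577 − 437) / (log₂ 7 − log₂ 3) = 140 / (2.8074 − 1.5850) = 114.530 ms/bit
  a = 437 − 114.530 × 1.5850 = 255.475 ms
Then RT(10) = 255.475 + 114.530 × log₂ 10 = 255.475 + 114.530 × 3.3219 ≈ 635.934 ms.

635.9 ms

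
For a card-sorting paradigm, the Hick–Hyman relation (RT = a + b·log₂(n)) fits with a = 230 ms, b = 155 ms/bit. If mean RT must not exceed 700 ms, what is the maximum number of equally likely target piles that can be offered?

155·log₂ n ≤ 700 − 230 = 470, giving log₂ n ≤ 3.0323 and n ≤ 8.181. The largest whole number is 8.

8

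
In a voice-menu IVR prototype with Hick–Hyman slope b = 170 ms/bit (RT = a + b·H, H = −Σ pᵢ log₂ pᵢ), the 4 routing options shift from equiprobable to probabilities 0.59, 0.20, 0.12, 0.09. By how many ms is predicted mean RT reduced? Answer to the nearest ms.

Equiprobable entropy H₀ = log₂ 4 = 2.0000 bits.
Skewed entropy H = −Σ pᵢ log₂ pᵢ = 1.5932 bits.
ΔRT = b·(H₀ − H) = 170 × 0.4068 = 69.15 ms.

69 ms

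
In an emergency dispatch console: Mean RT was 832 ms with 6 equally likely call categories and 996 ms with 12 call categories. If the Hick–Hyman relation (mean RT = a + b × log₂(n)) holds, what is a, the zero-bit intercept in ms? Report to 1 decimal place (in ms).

408.1 ms

b = (RT₂ − RT₁)/(log₂ n₂ − log₂ n₁) = (996 − 832)/(3.5850 − 2.5850) = 164.000 ms/bit.
Intercept: a = 832 − 164.000·log₂(6) = 408.066 ms.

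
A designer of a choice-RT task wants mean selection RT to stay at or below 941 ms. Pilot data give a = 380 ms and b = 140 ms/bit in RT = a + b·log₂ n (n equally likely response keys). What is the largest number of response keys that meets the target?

Set 380 + 140·log₂ n ≤ 941 → log₂ n ≤ (941 − 380)/140 = 4.0071.
So n ≤ 2^4.0071 = 16.079; the largest integer n is 16.

16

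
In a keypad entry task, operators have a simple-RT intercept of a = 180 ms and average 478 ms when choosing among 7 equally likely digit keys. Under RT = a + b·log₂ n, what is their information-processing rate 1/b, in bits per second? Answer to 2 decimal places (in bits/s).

9.42 bits/s

b = (478 − 180)/log₂ 7 = 298/2.8074 = 106.150 ms per bit = 0.10615 s/bit; the reciprocal is 9.421 bits/s.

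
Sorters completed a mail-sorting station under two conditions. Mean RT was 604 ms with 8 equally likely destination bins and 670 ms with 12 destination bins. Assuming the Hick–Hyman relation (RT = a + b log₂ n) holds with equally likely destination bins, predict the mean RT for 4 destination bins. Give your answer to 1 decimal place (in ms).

491.2 ms

Solve the two-equation system in a and b:
  b = (670 − 604) / (log₂ 12 − log₂ 8) = 66 / (3.5850 − 3) = 112.828 ms/bit
  a = 604 − 112.828 × 3 = 265.517 ms
Then RT(4) = 265.517 + 112.828 × log₂ 4 = 265.517 + 112.828 × 2 ≈ 491.172 ms.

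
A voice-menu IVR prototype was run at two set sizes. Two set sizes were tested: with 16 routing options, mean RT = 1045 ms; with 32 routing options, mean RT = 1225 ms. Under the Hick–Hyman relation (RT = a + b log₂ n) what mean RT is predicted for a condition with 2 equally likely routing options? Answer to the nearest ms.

RT is linear in log₂ n, so two points fix the line:
  b = (1225 − 1045) / (log₂ 32 − log₂ 16) = 180 / (5 − 4) = 180 ms/bit
  a = 1045 − 180 × 4 = 325 ms
Then RT(2) = 325 + 180 × log₂ 2 = 325 + 180 × 1 ≈ 505.000 ms.

505 ms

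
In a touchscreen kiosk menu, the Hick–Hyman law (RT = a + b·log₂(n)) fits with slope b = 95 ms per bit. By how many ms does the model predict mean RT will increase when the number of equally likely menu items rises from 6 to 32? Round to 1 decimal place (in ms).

229.4 ms

Only the slope matters, since a is common to both: ΔRT = b·log₂(n₂/n₁).
log₂(32) − log₂(6) = 5 − 2.5850 = 2.4150.
ΔRT = 95 × 2.4150 = 229.429 ms.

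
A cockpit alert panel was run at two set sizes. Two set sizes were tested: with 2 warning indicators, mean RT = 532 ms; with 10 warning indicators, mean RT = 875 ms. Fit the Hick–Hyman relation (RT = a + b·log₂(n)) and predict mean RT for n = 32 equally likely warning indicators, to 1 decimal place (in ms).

Solve the two-equation system in a and b:
  b = (875 − 532) / (log₂ 10 − log₂ 2) = 343 / (3.3219 − 1) = 147.722 ms/bit
  a = 532 − 147.722 × 1 = 384.278 ms
Then RT(32) = 384.278 + 147.722 × log₂ 32 = 384.278 + 147.722 × 5 ≈ 1122.888 ms.

1122.9 ms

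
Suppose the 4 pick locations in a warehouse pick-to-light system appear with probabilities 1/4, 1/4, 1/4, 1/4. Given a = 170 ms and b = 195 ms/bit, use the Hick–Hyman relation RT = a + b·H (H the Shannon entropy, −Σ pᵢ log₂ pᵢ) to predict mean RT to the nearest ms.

H = −Σ pᵢ log₂ pᵢ = 0.25·2 + 0.25·2 + 0.25·2 + 0.25·2 = 2.000 bits.
RT = 170 + 195 × 2.000 = 560.00 ms.

560 ms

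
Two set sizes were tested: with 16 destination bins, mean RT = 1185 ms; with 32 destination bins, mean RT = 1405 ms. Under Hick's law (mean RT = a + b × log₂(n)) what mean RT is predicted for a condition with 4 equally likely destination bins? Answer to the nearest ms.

745 ms

With log₂ n on the abscissa the relation is linear; from the two conditions:
  b = (1405 − 1185) / (log₂ 32 − log₂ 16) = 220 / (5 − 4) = 220 ms/bit
  a = 1185 − 220 × 4 = 305 ms
Then RT(4) = 305 + 220 × log₂ 4 = 305 + 220 × 2 ≈ 745.000 ms.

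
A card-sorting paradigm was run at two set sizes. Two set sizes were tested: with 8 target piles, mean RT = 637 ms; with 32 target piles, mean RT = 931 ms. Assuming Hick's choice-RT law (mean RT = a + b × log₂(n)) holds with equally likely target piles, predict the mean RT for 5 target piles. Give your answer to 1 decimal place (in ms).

537.3 ms

Fit slope and intercept:
  b = (931 − 637) / (log₂ 32 − log₂ 8) = 294 / (5 − 3) = 147.000 ms/bit
  a = 637 − 147.000 × 3 = 196.000 ms
Then RT(5) = 196.000 + 147.000 × log₂ 5 = 196.000 + 147.000 × 2.3219 ≈ 537.323 ms.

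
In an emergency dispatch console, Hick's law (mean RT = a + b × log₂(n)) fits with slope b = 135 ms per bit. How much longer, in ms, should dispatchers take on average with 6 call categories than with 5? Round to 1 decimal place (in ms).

35.5 ms

Only the slope matters, since a is common to both: ΔRT = b·log₂(n₂/n₁).
log₂(6) − log₂(5) = 2.5850 − 2.3219 = 0.2630.
ΔRT = 135 × 0.2630 = 35.510 ms.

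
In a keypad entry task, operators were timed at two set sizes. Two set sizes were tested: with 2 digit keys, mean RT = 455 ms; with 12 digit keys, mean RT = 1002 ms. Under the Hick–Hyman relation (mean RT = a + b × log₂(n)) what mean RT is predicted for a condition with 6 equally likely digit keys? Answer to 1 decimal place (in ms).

RT is linear in log₂ n, so two points fix the line:
  b = (1002 − 455) / (log₂ 12 − log₂ 2) = 547 / (3.5850 − 1) = 211.608 ms/bit
  a = 455 − 211.608 × 1 = 243.392 ms
Then RT(6) = 243.392 + 211.608 × log₂ 6 = 243.392 + 211.608 × 2.5850 ≈ 790.392 ms.

790.4 ms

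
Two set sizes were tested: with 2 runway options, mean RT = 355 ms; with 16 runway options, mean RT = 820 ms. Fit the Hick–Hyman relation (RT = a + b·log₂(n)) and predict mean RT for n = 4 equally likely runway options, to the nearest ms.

With log₂ n on the abscissa the relation is linear; from the two conditions:
  b = (820 − 355) / (log₂ 16 − log₂ 2) = 465 / (4 − 1) = 155 ms/bit
  a = 355 − 155 × 1 = 200 ms
Then RT(4) = 200 + 155 × log₂ 4 = 200 + 155 × 2 ≈ 510.000 ms.

510 ms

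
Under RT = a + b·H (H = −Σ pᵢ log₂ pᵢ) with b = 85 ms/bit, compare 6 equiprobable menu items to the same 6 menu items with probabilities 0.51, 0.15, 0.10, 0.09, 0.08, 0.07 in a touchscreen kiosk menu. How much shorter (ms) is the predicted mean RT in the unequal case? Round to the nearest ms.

The RT saving is b·ΔH. Equiprobable H₀ = log₂(6) = 2.5850 bits; with the given probabilities H = 2.1109 bits.
b·(H₀ − H) = 85 × (2.5850 − 2.1109) = 40.30 ms.

40 ms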